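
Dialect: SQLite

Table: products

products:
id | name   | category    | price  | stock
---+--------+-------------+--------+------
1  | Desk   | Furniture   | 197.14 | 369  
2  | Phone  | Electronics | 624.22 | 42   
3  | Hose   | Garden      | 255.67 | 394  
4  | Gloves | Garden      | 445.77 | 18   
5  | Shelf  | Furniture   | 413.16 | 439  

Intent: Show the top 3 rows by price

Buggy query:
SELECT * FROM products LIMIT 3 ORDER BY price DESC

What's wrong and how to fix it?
Bug: LIMIT must come after ORDER BY

Fix: Swap the clauses: ORDER BY first, then LIMIT

Corrected query:
SELECT * FROM products ORDER BY price DESC LIMIT 3

Result:
id | name   | category    | price  | stock
---+--------+-------------+--------+------
2  | Phone  | Electronics | 624.22 | 42   
4  | Gloves | Garden      | 445.77 | 18   
5  | Shelf  | Furniture   | 413.16 | 439  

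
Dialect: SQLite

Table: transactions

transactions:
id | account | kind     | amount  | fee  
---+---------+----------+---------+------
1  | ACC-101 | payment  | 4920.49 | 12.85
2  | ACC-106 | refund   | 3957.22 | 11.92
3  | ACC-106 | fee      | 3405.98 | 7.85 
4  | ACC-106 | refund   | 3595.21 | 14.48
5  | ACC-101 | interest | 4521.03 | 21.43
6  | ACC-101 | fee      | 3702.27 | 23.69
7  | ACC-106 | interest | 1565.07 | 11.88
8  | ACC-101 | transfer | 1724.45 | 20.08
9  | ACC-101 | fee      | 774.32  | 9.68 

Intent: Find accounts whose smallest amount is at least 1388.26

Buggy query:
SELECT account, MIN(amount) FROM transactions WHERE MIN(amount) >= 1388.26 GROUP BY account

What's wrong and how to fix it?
Bug: MIN() in WHERE is a misuse of aggregate

Fix: Use HAVING for the per-group MIN condition

Corrected query:
SELECT account, MIN(amount) FROM transactions GROUP BY account HAVING MIN(amount) >= 1388.26

Result:
account | MIN(amount)
--------+------------
ACC-106 | 1565.07    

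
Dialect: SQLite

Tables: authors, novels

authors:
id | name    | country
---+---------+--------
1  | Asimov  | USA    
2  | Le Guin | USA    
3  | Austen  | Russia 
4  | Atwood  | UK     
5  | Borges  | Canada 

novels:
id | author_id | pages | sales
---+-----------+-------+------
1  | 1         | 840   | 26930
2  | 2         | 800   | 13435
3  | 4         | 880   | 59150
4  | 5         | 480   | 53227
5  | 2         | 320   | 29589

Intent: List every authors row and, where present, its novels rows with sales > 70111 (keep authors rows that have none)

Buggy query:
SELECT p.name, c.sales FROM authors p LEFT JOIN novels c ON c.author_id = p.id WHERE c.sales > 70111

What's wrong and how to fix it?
Bug: A WHERE condition on the right-hand table after LEFT JOIN drops unmatched parents

Fix: Put 'c.sales > 70111' in the JOIN's ON clause instead of WHERE

Corrected query:
SELECT p.name, c.sales FROM authors p LEFT JOIN novels c ON c.author_id = p.id AND c.sales > 70111

Result:
name    | sales
--------+------
Asimov  | NULL 
Le Guin | NULL 
Austen  | NULL 
Atwood  | NULL 
Borges  | NULL 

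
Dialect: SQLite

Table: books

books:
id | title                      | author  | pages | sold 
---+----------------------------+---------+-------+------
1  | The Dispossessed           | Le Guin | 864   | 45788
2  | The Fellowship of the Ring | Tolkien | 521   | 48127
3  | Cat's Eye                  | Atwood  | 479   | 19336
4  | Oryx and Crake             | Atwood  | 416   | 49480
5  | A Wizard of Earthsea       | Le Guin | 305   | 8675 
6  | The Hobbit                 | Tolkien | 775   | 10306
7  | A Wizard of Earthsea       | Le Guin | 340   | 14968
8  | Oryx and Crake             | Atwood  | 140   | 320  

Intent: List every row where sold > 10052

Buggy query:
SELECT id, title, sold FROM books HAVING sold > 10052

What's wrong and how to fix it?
Bug: This is a non-aggregate query (no GROUP BY, no aggregates), so in SQLite the HAVING clause is invalid here; a row-level condition belongs in WHERE

Fix: Replace HAVING with WHERE since the condition applies to individual rows

Corrected query:
SELECT id, title, sold FROM books WHERE sold > 10052

Result:
id | title                      | sold 
---+----------------------------+------
1  | The Dispossessed           | 45788
2  | The Fellowship of the Ring | 48127
3  | Cat's Eye                  | 19336
4  | Oryx and Crake             | 49480
6  | The Hobbit                 | 10306
7  | A Wizard of Earthsea       | 14968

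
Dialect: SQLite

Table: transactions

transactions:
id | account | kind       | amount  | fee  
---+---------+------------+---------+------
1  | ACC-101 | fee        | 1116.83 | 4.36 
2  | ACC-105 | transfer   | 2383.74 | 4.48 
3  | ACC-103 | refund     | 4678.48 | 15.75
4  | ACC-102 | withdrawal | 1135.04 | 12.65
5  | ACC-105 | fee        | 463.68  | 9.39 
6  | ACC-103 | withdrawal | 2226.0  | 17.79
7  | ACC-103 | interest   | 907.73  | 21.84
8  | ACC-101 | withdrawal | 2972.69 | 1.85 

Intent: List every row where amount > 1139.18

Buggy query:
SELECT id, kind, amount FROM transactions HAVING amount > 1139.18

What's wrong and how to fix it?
Bug: This is a non-aggregate query (no GROUP BY, no aggregates), so in SQLite the HAVING clause is invalid here; a row-level condition belongs in WHERE

Fix: Use WHERE for row-level filtering

Corrected query:
SELECT id, kind, amount FROM transactions WHERE amount > 1139.18

Result:
id | kind       | amount 
---+------------+--------
2  | transfer   | 2383.74
3  | refund     | 4678.48
6  | withdrawal | 2226   
8  | withdrawal | 2972.69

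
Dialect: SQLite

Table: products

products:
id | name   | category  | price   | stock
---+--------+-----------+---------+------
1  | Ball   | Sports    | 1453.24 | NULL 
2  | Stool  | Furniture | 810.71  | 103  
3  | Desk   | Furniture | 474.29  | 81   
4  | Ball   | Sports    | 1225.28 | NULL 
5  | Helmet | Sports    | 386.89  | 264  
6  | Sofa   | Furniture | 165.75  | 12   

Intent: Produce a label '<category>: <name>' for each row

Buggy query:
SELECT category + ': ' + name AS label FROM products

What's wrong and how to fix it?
Bug: '+' is numeric addition; on text columns SQLite converts them to 0 instead of concatenating

Fix: Use the || operator for string concatenation

Corrected query:
SELECT category || ': ' || name AS label FROM products

Result:
label           
----------------
Sports: Ball    
Furniture: Stool
Furniture: Desk 
Sports: Ball    
Sports: Helmet  
Furniture: Sofa 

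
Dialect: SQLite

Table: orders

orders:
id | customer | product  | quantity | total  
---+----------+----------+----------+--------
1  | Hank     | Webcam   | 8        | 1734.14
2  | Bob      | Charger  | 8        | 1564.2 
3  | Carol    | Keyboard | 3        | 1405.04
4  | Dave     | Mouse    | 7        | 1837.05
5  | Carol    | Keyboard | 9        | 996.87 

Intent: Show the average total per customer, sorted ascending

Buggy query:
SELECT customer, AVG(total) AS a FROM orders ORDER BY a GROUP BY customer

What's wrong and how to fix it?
Bug: ORDER BY appears before GROUP BY; SQL clause order requires GROUP BY first

Fix: Reorder: SELECT … FROM … GROUP BY … ORDER BY …

Corrected query:
SELECT customer, AVG(total) AS a FROM orders GROUP BY customer ORDER BY a

Result:
customer | a       
---------+---------
Carol    | 1200.955
Bob      | 1564.2  
Hank     | 1734.14 
Dave     | 1837.05 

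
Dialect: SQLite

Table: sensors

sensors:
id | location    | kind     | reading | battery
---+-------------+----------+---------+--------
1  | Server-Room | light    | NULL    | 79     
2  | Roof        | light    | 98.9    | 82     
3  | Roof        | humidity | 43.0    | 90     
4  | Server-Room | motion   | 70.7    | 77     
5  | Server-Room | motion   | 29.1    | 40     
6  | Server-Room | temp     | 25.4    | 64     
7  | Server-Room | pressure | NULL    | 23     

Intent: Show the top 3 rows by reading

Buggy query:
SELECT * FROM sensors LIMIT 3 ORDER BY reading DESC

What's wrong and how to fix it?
Bug: LIMIT must come after ORDER BY

Fix: Swap the clauses: ORDER BY first, then LIMIT

Corrected query:
SELECT * FROM sensors ORDER BY reading DESC LIMIT 3

Result:
id | location    | kind     | reading | battery
---+-------------+----------+---------+--------
2  | Roof        | light    | 98.9    | 82     
4  | Server-Room | motion   | 70.7    | 77     
3  | Roof        | humidity | 43      | 90     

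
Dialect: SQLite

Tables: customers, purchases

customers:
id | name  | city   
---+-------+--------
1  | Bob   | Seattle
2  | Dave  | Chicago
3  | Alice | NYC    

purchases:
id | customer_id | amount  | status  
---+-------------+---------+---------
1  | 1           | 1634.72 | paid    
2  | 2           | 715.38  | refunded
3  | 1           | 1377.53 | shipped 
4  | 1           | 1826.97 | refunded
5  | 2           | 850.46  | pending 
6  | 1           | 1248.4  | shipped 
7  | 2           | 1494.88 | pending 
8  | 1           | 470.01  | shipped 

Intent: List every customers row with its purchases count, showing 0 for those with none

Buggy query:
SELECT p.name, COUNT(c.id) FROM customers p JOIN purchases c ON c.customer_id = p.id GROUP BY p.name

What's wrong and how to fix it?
Bug: An inner join excludes parents with zero children

Fix: Use LEFT JOIN so parents without children still appear (COUNT(c.id) gives 0)

Corrected query:
SELECT p.name, COUNT(c.id) FROM customers p LEFT JOIN purchases c ON c.customer_id = p.id GROUP BY p.name

Result:
name  | COUNT(c.id)
------+------------
Alice | 0          
Bob   | 5          
Dave  | 3          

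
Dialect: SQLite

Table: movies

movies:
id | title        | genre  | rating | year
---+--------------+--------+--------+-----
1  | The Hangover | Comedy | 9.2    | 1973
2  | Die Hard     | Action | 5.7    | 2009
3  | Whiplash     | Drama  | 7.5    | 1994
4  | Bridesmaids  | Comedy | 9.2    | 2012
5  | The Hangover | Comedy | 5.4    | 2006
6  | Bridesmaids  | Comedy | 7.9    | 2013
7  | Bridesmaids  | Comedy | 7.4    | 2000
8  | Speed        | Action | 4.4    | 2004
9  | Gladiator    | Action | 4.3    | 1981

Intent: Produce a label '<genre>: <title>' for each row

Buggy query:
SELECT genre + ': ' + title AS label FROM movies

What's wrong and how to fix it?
Bug: '+' is numeric addition; on text columns SQLite converts them to 0 instead of concatenating

Fix: Use the || operator for string concatenation

Corrected query:
SELECT genre || ': ' || title AS label FROM movies

Result:
label               
--------------------
Comedy: The Hangover
Action: Die Hard    
Drama: Whiplash     
Comedy: Bridesmaids 
Comedy: The Hangover
Comedy: Bridesmaids 
Comedy: Bridesmaids 
Action: Speed       
Action: Gladiator   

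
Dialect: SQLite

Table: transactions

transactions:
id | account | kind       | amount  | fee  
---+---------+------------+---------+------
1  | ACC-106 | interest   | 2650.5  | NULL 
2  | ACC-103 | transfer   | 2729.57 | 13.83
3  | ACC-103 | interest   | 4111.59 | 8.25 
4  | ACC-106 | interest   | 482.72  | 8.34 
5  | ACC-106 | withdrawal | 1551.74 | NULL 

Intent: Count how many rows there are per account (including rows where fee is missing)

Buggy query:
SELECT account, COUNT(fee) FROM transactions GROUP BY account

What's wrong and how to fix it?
Bug: COUNT(column) counts non-NULL values only; rows with NULL fee aren't counted

Fix: Replace COUNT(fee) with COUNT(*)

Corrected query:
SELECT account, COUNT(*) FROM transactions GROUP BY account

Result:
account | COUNT(*)
--------+---------
ACC-103 | 2       
ACC-106 | 3       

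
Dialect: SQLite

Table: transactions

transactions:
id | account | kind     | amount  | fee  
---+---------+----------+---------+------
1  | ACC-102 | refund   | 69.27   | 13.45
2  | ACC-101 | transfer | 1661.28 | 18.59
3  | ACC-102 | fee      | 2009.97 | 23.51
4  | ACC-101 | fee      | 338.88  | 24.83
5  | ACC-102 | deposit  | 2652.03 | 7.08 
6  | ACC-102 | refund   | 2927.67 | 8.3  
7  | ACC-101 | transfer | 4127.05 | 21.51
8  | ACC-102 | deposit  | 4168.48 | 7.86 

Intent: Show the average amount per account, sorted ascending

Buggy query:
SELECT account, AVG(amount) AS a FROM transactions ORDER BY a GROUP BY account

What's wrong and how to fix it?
Bug: GROUP BY must precede ORDER BY

Fix: Reorder: SELECT … FROM … GROUP BY … ORDER BY …

Corrected query:
SELECT account, AVG(amount) AS a FROM transactions GROUP BY account ORDER BY a

Result:
account | a          
--------+------------
ACC-101 | 2042.403333
ACC-102 | 2365.484   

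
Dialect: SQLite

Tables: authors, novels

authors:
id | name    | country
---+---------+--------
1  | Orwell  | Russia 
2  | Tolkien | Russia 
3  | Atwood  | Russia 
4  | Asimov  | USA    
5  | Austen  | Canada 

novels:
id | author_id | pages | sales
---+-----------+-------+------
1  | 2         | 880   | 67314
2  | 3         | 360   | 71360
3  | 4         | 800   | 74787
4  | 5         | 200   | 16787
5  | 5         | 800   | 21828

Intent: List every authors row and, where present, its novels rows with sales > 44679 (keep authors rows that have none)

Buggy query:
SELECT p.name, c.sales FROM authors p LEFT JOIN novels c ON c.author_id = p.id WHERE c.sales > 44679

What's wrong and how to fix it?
Bug: Filtering c.sales in WHERE discards the NULL rows produced by LEFT JOIN, turning it into an inner join

Fix: Put 'c.sales > 44679' in the JOIN's ON clause instead of WHERE

Corrected query:
SELECT p.name, c.sales FROM authors p LEFT JOIN novels c ON c.author_id = p.id AND c.sales > 44679

Result:
name    | sales
--------+------
Orwell  | NULL 
Tolkien | 67314
Atwood  | 71360
Asimov  | 74787
Austen  | NULL 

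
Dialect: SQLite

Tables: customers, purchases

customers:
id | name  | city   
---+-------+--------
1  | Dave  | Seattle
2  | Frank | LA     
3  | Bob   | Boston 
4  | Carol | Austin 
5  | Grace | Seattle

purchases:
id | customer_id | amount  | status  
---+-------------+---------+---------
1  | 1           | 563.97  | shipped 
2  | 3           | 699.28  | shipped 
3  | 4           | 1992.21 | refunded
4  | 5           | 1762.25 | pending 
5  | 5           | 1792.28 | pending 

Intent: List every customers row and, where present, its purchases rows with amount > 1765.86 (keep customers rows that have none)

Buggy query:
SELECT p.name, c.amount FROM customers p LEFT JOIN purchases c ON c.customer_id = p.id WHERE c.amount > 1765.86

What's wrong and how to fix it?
Bug: A WHERE condition on the right-hand table after LEFT JOIN drops unmatched parents

Fix: Move the right-table condition into the ON clause so unmatched parents are kept

Corrected query:
SELECT p.name, c.amount FROM customers p LEFT JOIN purchases c ON c.customer_id = p.id AND c.amount > 1765.86

Result:
name  | amount 
------+--------
Dave  | NULL   
Frank | NULL   
Bob   | NULL   
Carol | 1992.21
Grace | 1792.28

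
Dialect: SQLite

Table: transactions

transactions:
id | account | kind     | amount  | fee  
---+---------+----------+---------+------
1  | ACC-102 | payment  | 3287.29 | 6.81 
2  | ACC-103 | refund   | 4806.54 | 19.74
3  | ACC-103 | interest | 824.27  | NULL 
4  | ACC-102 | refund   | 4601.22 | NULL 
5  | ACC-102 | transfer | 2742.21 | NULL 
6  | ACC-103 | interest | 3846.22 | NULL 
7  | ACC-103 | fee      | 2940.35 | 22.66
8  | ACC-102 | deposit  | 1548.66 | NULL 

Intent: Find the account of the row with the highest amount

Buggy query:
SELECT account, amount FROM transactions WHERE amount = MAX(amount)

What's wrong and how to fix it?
Bug: MAX(amount) is an aggregate and cannot be used directly in WHERE

Fix: Use a subquery: WHERE amount = (SELECT MAX(amount) FROM transactions)

Corrected query:
SELECT account, amount FROM transactions WHERE amount = (SELECT MAX(amount) FROM transactions)

Result:
account | amount 
--------+--------
ACC-103 | 4806.54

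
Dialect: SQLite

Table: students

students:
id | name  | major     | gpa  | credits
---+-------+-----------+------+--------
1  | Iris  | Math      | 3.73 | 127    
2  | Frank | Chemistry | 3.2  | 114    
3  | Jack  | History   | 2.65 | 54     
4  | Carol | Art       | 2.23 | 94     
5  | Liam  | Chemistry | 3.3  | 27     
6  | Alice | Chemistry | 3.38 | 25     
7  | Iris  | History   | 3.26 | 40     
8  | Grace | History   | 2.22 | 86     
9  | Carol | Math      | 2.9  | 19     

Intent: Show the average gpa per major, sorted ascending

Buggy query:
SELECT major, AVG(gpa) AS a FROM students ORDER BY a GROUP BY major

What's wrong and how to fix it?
Bug: ORDER BY appears before GROUP BY; SQL clause order requires GROUP BY first

Fix: Move ORDER BY to the end, after GROUP BY

Corrected query:
SELECT major, AVG(gpa) AS a FROM students GROUP BY major ORDER BY a

Result:
major     | a       
----------+---------
Art       | 2.23    
History   | 2.71    
Chemistry | 3.293333
Math      | 3.315   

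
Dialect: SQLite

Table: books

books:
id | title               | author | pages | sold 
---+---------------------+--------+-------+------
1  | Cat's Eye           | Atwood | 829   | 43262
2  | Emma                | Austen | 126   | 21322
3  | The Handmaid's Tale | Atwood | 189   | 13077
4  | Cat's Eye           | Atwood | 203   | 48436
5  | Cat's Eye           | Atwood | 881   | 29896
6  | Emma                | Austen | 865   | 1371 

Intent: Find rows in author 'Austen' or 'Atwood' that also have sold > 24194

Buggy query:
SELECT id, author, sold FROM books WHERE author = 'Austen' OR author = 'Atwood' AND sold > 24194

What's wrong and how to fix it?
Bug: AND binds tighter than OR, so this parses as author = 'Austen' OR (author = 'Atwood' AND sold > 24194)

Fix: Group the OR with parentheses (or use IN), then AND the threshold

Corrected query:
SELECT id, author, sold FROM books WHERE (author = 'Austen' OR author = 'Atwood') AND sold > 24194

Result:
id | author | sold 
---+--------+------
1  | Atwood | 43262
4  | Atwood | 48436
5  | Atwood | 29896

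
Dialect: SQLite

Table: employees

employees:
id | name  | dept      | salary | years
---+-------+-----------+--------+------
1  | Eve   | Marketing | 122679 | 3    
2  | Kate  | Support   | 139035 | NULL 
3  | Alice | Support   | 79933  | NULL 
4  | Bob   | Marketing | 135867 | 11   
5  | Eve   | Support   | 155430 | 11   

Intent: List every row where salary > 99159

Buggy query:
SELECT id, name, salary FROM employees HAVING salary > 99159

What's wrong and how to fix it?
Bug: HAVING filters the output of aggregation, but this query has no GROUP BY and no aggregate functions, so SQLite rejects it (HAVING clause on a non-aggregate query); the condition here is per row

Fix: Use WHERE for row-level filtering

Corrected query:
SELECT id, name, salary FROM employees WHERE salary > 99159

Result:
id | name | salary
---+------+-------
1  | Eve  | 122679
2  | Kate | 139035
4  | Bob  | 135867
5  | Eve  | 155430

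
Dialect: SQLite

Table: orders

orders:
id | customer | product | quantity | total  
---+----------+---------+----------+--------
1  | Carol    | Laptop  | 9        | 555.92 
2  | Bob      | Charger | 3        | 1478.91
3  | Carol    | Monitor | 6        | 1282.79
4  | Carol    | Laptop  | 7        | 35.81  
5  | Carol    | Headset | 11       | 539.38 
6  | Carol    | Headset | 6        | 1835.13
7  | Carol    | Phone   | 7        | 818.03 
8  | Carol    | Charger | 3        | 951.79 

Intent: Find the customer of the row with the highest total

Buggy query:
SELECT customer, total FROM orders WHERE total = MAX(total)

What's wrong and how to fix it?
Bug: WHERE is evaluated per row; an aggregate over the whole table isn't defined there

Fix: Wrap MAX in a scalar subquery so WHERE compares against a single value

Corrected query:
SELECT customer, total FROM orders WHERE total = (SELECT MAX(total) FROM orders)

Result:
customer | total  
---------+--------
Carol    | 1835.13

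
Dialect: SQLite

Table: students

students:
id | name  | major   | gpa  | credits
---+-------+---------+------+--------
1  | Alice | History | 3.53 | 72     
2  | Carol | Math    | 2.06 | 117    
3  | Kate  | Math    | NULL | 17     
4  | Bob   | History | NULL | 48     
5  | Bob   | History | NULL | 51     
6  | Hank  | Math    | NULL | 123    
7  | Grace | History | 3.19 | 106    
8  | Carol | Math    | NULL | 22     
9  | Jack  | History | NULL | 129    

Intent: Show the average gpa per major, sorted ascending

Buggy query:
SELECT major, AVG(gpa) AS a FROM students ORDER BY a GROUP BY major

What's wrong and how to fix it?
Bug: GROUP BY must precede ORDER BY

Fix: Move ORDER BY to the end, after GROUP BY

Corrected query:
SELECT major, AVG(gpa) AS a FROM students GROUP BY major ORDER BY a

Result:
major   | a   
--------+-----
Math    | 2.06
History | 3.36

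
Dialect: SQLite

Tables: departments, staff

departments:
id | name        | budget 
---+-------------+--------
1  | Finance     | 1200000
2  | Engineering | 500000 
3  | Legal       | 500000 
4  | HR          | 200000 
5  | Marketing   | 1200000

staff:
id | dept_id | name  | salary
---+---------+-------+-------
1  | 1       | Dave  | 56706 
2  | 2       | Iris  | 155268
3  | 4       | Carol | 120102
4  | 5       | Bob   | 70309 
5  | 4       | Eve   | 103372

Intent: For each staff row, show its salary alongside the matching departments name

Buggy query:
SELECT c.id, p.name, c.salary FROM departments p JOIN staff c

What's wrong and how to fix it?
Bug: Missing join condition: each staff row is matched to all departments rows instead of just its own

Fix: Add ON c.dept_id = p.id to the JOIN

Corrected query:
SELECT c.id, p.name, c.salary FROM departments p JOIN staff c ON c.dept_id = p.id

Result:
id | name        | salary
---+-------------+-------
1  | Finance     | 56706 
2  | Engineering | 155268
3  | HR          | 120102
4  | Marketing   | 70309 
5  | HR          | 103372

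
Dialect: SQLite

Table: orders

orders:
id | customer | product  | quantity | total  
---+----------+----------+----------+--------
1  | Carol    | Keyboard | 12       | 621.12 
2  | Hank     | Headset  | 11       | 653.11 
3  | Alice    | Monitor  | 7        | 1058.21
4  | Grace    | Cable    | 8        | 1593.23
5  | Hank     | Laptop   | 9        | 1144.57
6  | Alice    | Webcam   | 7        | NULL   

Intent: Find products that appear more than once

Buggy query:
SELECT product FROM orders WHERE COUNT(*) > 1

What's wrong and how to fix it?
Bug: COUNT(*) is an aggregate and cannot be used in WHERE

Fix: Group first, then use HAVING for the count condition

Corrected query:
SELECT product FROM orders GROUP BY product HAVING COUNT(*) > 1

Result:
(no rows)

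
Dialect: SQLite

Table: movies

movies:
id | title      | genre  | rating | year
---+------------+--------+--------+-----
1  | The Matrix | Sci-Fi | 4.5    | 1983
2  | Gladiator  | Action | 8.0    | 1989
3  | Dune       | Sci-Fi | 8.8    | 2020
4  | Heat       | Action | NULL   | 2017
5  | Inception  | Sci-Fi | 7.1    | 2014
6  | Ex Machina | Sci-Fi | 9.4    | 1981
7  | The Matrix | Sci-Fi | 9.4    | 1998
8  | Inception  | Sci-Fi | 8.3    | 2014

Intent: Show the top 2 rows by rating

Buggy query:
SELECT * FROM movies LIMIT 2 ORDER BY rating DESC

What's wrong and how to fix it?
Bug: ORDER BY cannot follow LIMIT; LIMIT is the final clause

Fix: Sort with ORDER BY, then apply LIMIT

Corrected query:
SELECT * FROM movies ORDER BY rating DESC LIMIT 2

Result:
id | title      | genre  | rating | year
---+------------+--------+--------+-----
6  | Ex Machina | Sci-Fi | 9.4    | 1981
7  | The Matrix | Sci-Fi | 9.4    | 1998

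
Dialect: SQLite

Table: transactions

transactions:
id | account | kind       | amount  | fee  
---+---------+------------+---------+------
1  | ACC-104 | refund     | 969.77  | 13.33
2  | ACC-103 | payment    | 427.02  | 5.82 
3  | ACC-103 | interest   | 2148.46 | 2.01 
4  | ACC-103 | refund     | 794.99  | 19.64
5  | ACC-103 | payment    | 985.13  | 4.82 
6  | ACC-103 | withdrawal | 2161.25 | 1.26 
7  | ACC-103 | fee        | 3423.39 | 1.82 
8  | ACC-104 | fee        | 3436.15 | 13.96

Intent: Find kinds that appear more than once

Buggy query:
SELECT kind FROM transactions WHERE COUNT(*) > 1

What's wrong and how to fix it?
Bug: WHERE can't reference COUNT(*); aggregates are computed after WHERE

Fix: GROUP BY kind, then filter groups with HAVING COUNT(*) > 1

Corrected query:
SELECT kind FROM transactions GROUP BY kind HAVING COUNT(*) > 1

Result:
kind   
-------
fee    
payment
refund 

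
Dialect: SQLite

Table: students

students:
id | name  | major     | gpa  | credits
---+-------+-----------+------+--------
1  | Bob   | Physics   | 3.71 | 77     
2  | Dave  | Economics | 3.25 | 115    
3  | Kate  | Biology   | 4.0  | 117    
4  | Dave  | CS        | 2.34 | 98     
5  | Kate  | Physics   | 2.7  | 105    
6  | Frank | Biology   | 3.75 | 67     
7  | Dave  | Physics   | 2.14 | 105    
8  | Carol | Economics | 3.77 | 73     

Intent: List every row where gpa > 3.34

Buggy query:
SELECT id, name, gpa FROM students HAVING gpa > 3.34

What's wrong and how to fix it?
Bug: This is a non-aggregate query (no GROUP BY, no aggregates), so in SQLite the HAVING clause is invalid here; a row-level condition belongs in WHERE

Fix: Use WHERE for row-level filtering

Corrected query:
SELECT id, name, gpa FROM students WHERE gpa > 3.34

Result:
id | name  | gpa 
---+-------+-----
1  | Bob   | 3.71
3  | Kate  | 4   
6  | Frank | 3.75
8  | Carol | 3.77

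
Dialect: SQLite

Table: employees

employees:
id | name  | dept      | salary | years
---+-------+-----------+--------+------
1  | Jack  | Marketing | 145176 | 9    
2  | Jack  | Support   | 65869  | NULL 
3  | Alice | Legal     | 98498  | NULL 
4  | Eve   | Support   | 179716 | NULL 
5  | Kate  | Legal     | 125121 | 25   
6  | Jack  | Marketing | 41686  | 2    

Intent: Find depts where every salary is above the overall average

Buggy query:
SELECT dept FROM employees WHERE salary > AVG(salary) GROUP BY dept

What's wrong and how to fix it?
Bug: WHERE evaluates per row before aggregation, so AVG() is unavailable

Fix: Use a subquery for AVG and a HAVING MIN(...) filter so the condition holds for every row in the group

Corrected query:
SELECT dept FROM employees GROUP BY dept HAVING MIN(salary) > (SELECT AVG(salary) FROM employees)

Result:
(no rows)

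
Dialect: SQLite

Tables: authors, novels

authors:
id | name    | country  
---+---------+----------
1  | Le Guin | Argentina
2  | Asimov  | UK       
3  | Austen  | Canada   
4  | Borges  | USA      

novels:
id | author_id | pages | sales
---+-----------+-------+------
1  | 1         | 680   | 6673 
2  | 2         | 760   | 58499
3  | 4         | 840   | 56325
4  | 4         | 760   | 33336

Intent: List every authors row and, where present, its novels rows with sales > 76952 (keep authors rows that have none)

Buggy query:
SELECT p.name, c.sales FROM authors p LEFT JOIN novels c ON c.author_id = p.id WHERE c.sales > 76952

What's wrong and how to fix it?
Bug: Filtering c.sales in WHERE discards the NULL rows produced by LEFT JOIN, turning it into an inner join

Fix: Put 'c.sales > 76952' in the JOIN's ON clause instead of WHERE

Corrected query:
SELECT p.name, c.sales FROM authors p LEFT JOIN novels c ON c.author_id = p.id AND c.sales > 76952

Result:
name    | sales
--------+------
Le Guin | NULL 
Asimov  | NULL 
Austen  | NULL 
Borges  | NULL 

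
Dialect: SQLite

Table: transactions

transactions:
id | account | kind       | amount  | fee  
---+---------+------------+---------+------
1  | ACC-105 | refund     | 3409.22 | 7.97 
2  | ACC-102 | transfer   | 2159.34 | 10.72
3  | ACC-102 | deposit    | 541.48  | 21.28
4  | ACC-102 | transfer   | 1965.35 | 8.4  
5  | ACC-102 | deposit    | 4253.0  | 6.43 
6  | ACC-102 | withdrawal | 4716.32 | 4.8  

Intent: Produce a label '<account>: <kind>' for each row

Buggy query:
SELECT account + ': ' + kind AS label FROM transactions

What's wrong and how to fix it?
Bug: '+' is numeric addition; on text columns SQLite converts them to 0 instead of concatenating

Fix: Replace + with || to concatenate text

Corrected query:
SELECT account || ': ' || kind AS label FROM transactions

Result:
label              
-------------------
ACC-105: refund    
ACC-102: transfer  
ACC-102: deposit   
ACC-102: transfer  
ACC-102: deposit   
ACC-102: withdrawal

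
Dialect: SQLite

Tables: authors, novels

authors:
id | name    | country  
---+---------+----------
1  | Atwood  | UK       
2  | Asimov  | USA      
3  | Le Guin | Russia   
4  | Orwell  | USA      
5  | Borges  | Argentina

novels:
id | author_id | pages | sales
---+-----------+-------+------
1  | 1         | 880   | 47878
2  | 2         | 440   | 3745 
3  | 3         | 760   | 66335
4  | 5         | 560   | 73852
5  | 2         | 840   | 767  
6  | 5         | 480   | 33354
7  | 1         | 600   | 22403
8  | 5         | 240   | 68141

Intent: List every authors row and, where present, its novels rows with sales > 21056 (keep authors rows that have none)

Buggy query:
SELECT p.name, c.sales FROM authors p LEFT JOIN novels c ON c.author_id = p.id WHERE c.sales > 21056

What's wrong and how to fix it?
Bug: A WHERE condition on the right-hand table after LEFT JOIN drops unmatched parents

Fix: Move the right-table condition into the ON clause so unmatched parents are kept

Corrected query:
SELECT p.name, c.sales FROM authors p LEFT JOIN novels c ON c.author_id = p.id AND c.sales > 21056

Result:
name    | sales
--------+------
Atwood  | 22403
Atwood  | 47878
Asimov  | NULL 
Le Guin | 66335
Orwell  | NULL 
Borges  | 33354
Borges  | 68141
Borges  | 73852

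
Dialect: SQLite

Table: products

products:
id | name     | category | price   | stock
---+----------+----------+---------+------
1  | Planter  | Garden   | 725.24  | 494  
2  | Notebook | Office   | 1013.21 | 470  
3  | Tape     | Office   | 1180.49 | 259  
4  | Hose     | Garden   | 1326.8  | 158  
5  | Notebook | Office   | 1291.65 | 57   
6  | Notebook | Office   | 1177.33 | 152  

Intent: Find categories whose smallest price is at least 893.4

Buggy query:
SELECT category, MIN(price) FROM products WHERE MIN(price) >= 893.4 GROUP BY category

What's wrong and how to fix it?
Bug: Aggregates like MIN are computed per group after WHERE runs

Fix: Replace WHERE with HAVING after the GROUP BY

Corrected query:
SELECT category, MIN(price) FROM products GROUP BY category HAVING MIN(price) >= 893.4

Result:
category | MIN(price)
---------+-----------
Office   | 1013.21   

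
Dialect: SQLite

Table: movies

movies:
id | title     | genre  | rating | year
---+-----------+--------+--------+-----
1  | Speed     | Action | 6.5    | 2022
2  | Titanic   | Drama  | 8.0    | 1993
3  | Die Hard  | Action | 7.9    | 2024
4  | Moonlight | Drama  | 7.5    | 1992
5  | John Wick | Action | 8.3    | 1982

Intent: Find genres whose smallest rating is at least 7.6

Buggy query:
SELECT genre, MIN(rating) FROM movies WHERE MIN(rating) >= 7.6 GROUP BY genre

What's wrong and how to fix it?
Bug: Aggregates like MIN are computed per group after WHERE runs

Fix: Use HAVING for the per-group MIN condition

Corrected query:
SELECT genre, MIN(rating) FROM movies GROUP BY genre HAVING MIN(rating) >= 7.6

Result:
(no rows)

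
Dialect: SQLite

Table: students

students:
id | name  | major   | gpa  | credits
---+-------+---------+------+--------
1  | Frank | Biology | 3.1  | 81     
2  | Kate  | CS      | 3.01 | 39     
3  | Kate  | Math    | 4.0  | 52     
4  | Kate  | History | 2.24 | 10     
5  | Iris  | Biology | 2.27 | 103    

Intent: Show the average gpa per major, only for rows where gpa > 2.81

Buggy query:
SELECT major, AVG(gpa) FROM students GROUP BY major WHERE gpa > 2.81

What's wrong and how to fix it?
Bug: WHERE cannot follow GROUP BY

Fix: Move the WHERE clause before GROUP BY

Corrected query:
SELECT major, AVG(gpa) FROM students WHERE gpa > 2.81 GROUP BY major

Result:
major   | AVG(gpa)
--------+---------
Biology | 3.1     
CS      | 3.01    
Math    | 4       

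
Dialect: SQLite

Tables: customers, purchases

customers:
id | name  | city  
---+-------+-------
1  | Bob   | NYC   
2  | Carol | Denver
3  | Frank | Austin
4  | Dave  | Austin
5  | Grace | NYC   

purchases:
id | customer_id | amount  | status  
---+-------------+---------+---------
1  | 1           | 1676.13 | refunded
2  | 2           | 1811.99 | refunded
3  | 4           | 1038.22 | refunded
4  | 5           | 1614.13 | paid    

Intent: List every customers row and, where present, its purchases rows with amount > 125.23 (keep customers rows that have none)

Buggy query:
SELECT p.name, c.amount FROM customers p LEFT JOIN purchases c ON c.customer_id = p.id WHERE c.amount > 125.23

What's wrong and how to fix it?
Bug: A WHERE condition on the right-hand table after LEFT JOIN drops unmatched parents

Fix: Put 'c.amount > 125.23' in the JOIN's ON clause instead of WHERE

Corrected query:
SELECT p.name, c.amount FROM customers p LEFT JOIN purchases c ON c.customer_id = p.id AND c.amount > 125.23

Result:
name  | amount 
------+--------
Bob   | 1676.13
Carol | 1811.99
Frank | NULL   
Dave  | 1038.22
Grace | 1614.13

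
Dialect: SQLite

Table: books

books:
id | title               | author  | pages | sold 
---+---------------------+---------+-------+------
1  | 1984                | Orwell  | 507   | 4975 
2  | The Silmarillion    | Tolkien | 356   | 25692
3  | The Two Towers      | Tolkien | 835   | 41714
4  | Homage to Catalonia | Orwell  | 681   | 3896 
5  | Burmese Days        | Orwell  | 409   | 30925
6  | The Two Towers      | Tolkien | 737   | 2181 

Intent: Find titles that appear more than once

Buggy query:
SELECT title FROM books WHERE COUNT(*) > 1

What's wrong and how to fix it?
Bug: COUNT(*) is an aggregate and cannot be used in WHERE

Fix: GROUP BY title, then filter groups with HAVING COUNT(*) > 1

Corrected query:
SELECT title FROM books GROUP BY title HAVING COUNT(*) > 1

Result:
title         
--------------
The Two Towers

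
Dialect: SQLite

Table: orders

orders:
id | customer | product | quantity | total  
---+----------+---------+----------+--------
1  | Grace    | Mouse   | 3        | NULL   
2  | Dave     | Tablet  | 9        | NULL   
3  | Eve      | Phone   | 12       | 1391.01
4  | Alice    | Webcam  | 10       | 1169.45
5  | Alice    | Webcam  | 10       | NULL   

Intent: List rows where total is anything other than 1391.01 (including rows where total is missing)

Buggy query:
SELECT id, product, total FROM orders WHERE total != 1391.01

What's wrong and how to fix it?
Bug: 'total != 1391.01' is unknown when total is NULL, so NULL rows are silently excluded

Fix: Add an explicit OR total IS NULL to include the missing-value rows

Corrected query:
SELECT id, product, total FROM orders WHERE total != 1391.01 OR total IS NULL

Result:
id | product | total  
---+---------+--------
1  | Mouse   | NULL   
2  | Tablet  | NULL   
4  | Webcam  | 1169.45
5  | Webcam  | NULL   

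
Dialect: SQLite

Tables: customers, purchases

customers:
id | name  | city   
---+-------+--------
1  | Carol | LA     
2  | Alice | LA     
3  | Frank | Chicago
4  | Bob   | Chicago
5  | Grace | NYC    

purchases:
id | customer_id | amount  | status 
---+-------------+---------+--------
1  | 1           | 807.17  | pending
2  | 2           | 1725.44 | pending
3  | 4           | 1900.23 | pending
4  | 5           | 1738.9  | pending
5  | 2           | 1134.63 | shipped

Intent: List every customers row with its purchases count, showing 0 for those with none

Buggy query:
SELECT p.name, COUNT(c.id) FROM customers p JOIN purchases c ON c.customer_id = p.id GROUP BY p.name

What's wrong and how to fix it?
Bug: An inner join excludes parents with zero children

Fix: Switch to LEFT JOIN to retain unmatched parent rows

Corrected query:
SELECT p.name, COUNT(c.id) FROM customers p LEFT JOIN purchases c ON c.customer_id = p.id GROUP BY p.name

Result:
name  | COUNT(c.id)
------+------------
Alice | 2          
Bob   | 1          
Carol | 1          
Frank | 0          
Grace | 1          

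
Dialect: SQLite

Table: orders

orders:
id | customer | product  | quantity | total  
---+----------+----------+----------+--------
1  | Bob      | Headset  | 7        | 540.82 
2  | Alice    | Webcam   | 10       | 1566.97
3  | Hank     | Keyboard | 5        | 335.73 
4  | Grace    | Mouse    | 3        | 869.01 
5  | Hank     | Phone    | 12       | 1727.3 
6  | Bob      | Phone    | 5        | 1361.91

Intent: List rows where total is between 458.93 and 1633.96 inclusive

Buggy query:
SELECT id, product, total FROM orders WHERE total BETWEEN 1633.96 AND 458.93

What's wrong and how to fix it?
Bug: BETWEEN expects the lower bound first; with 1633.96 AND 458.93 the range is empty

Fix: Write BETWEEN 458.93 AND 1633.96

Corrected query:
SELECT id, product, total FROM orders WHERE total BETWEEN 458.93 AND 1633.96

Result:
id | product | total  
---+---------+--------
1  | Headset | 540.82 
2  | Webcam  | 1566.97
4  | Mouse   | 869.01 
6  | Phone   | 1361.91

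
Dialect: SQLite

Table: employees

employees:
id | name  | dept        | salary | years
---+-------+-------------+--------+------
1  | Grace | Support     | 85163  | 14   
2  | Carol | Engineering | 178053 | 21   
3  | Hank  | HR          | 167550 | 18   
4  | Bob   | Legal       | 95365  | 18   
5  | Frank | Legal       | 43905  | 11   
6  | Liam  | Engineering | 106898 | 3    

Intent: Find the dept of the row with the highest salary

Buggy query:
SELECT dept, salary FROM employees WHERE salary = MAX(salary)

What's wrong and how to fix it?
Bug: MAX(salary) is an aggregate and cannot be used directly in WHERE

Fix: Wrap MAX in a scalar subquery so WHERE compares against a single value

Corrected query:
SELECT dept, salary FROM employees WHERE salary = (SELECT MAX(salary) FROM employees)

Result:
dept        | salary
------------+-------
Engineering | 178053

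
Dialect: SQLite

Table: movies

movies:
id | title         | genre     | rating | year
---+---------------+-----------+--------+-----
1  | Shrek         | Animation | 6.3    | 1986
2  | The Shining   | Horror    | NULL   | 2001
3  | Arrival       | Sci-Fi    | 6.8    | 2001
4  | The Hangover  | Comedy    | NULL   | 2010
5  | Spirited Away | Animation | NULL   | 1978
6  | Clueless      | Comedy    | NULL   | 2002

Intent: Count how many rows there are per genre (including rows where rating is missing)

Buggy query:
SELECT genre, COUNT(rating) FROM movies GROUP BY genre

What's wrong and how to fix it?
Bug: COUNT(rating) skips NULLs, so groups with missing rating are undercounted

Fix: Use COUNT(*) to count all rows regardless of NULL

Corrected query:
SELECT genre, COUNT(*) FROM movies GROUP BY genre

Result:
genre     | COUNT(*)
----------+---------
Animation | 2       
Comedy    | 2       
Horror    | 1       
Sci-Fi    | 1       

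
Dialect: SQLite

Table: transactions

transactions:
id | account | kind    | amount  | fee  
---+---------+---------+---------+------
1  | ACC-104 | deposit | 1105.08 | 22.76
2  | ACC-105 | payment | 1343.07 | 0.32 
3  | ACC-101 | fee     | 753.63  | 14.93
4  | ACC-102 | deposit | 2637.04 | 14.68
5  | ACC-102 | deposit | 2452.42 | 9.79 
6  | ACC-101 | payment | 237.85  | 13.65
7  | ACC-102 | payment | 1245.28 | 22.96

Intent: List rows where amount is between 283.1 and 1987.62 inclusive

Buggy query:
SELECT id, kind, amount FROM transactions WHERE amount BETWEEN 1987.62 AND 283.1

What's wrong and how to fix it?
Bug: The bounds are reversed; BETWEEN a AND b requires a <= b to match anything

Fix: Swap the bounds so the smaller value comes first

Corrected query:
SELECT id, kind, amount FROM transactions WHERE amount BETWEEN 283.1 AND 1987.62

Result:
id | kind    | amount 
---+---------+--------
1  | deposit | 1105.08
2  | payment | 1343.07
3  | fee     | 753.63 
7  | payment | 1245.28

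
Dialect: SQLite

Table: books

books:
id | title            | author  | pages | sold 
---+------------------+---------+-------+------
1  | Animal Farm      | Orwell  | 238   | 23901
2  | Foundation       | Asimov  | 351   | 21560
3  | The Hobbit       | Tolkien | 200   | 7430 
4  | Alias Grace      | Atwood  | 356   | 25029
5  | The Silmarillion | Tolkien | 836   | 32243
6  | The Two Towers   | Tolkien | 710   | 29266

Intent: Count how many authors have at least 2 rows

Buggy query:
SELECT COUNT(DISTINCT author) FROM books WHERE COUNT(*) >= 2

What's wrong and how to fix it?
Bug: COUNT(*) cannot appear in WHERE; the per-group count doesn't exist yet

Fix: Use a subquery that GROUPs and filters with HAVING, then count its rows

Corrected query:
SELECT COUNT(*) FROM (SELECT author FROM books GROUP BY author HAVING COUNT(*) >= 2)

Result:
COUNT(*)
--------
1       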